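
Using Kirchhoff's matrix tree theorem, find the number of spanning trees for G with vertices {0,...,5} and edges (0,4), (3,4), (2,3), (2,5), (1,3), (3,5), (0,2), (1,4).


By Kirchhoff's matrix tree theorem, the number of spanning trees equals
the determinant of any cofactor of the Laplacian matrix L.
G has 6 vertices and 8 edges.
Computing the (5 x 5) cofactor determinant gives 30.

30


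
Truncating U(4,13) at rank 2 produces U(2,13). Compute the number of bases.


Truncating U(4,13) to rank 2 gives U(2,13).
Bases of U(2,13) are all 2-element subsets of 13 elements.
Number of bases = C(13,2) = 13! / (2! * 11!) = 78.

78


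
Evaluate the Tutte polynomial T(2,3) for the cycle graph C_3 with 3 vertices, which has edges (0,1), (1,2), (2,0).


T(C_3; x,y) = x + x^2 + ... + x^(2) + y.
T(2,3) = 2^1 + 2^2 + 3
= 2 + 4 + 3
= 9.

9


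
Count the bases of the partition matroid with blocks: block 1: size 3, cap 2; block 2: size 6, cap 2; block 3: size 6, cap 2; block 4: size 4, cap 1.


A basis picks exactly ci elements from block i.
Number of bases = product of C(|Si|, ci).
= C(3,2) * C(6,2) * C(6,2) * C(4,1)
= 3 * 15 * 15 * 4
= 2700.

2700


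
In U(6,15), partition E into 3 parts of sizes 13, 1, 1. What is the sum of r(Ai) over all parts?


r(Ai) = min(|Ai|, 6) for each part.
Sum = min(13,6) + min(1,6) + min(1,6)
    = 6 + 1 + 1
    = 8.

8


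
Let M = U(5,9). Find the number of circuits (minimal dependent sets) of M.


In U(5,9), circuits are the (6)-element subsets.
Any set of 6 elements is dependent, and removing any one element gives
an independent set of size 5, so it is a minimal dependent set.
Number of circuits = (9 choose 6) = 84.

84


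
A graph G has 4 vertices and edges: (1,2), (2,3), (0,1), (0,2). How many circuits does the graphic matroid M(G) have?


A circuit in a graphic matroid = edge set of a simple cycle.
G has 4 vertices and 4 edges.
Enumerating all minimal edge subsets forming cycles...
Total circuits found: 1.

1


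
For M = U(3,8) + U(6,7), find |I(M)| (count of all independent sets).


For a direct sum, |I(M1+M2)| = |I(M1)| * |I(M2)|.
|I(U(3,8))| = sum C(8,k) for k=0..3 = 93.
|I(U(6,7))| = sum C(7,k) for k=0..6 = 127.
Total = 93 * 127 = 11811.

11811


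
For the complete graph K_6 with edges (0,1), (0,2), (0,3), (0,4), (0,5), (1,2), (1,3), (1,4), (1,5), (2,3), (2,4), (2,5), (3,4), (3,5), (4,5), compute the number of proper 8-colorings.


P(K_6, k) = k(k-1)(k-2)...(k-5).
P(8) = (8) * (7) * (6) * (5) * (4) * (3) = 20160.

20160


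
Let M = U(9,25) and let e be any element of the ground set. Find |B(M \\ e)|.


Deleting e from U(9,25) gives U(9,24) since n > r.
Bases of U(9,24) = C(24,9) = 24! / (9! * 15!) = 1307504.

1307504


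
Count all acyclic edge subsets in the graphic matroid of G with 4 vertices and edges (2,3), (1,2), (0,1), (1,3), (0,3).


An independent set in a graphic matroid is an acyclic edge subset.
G has 4 vertices and 5 edges.
Enumerate all 2^5 = 32 subsets, checking for acyclicity.
Total independent sets = 24.

24


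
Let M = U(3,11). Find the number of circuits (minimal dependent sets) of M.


In U(3,11), circuits are the (4)-element subsets.
Any set of 4 elements is dependent, and removing any one element gives
an independent set of size 3, so it is a minimal dependent set.
Number of circuits = C(11,4) = 11! / (4! * 7!) = 330.

330


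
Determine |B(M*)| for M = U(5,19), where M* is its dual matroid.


The dual of U(r,n) is U(n-r, n) = U(14,19).
Bases of U(14,19) are all (14)-element subsets.
|B(M*)| = C(19,14) = 19! / (14! * 5!) = 11628.

11628


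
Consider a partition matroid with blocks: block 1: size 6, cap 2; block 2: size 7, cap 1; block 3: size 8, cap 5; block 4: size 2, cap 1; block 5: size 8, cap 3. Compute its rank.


Rank of a partition matroid = sum of min(|Si|, ci) for each block.
= min(6,2) + min(7,1) + min(8,5) + min(2,1) + min(8,3)
= 2 + 1 + 5 + 1 + 3
= 12.

12


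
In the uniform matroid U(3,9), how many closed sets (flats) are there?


Flats of U(3,9): every subset of size < 3 is a flat, plus E itself.
Count = C(9,0) + C(9,1) + C(9,2) + 1
     = 1 + 9 + 36 + 1
     = 47.

47


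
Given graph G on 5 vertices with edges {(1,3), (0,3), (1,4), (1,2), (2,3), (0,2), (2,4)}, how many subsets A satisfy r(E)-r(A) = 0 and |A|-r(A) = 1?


R(x,y) = sum over A in 2^E of x^(r(E)-r(A)) * y^(|A|-r(A)).
G has 5 vertices, 7 edges. r(E) = 4.
Enumerate all 2^7 = 128 subsets.
Count subsets with r(E)-r(A)=0 and |A|-r(A)=1: 19.

19


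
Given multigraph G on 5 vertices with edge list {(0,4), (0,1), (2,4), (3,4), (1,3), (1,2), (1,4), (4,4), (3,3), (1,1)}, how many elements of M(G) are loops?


In a graphic matroid, a loop is a self-loop edge (u,u) with rank 0.
Examining all 10 edges for self-loops...
Self-loops found: (4,4), (3,3), (1,1)
Number of loops = 3.

3


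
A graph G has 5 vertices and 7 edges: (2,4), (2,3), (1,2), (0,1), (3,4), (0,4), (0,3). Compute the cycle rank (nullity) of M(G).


Cycle rank (nullity) = |E| - r(M) = |E| - (|V| - c).
|E| = 7, |V| = 5, c = 1.
Nullity = 7 - (5 - 1) = 7 - 4 = 3.

3


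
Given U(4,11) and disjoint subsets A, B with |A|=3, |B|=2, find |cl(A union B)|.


|A union B| = 3 + 2 = 5 (disjoint).
In U(4,11), cl(S) = S if |S| < 4, else cl(S) = E.
Since 5 >= 4, cl(A union B) = E.
|cl(A union B)| = 11.

11


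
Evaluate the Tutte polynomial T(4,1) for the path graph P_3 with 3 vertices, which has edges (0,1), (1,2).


A path on 3 vertices is a tree with 2 edges.
T(x,y) = x^(2) for any tree.
T(4,1) = 4^2 = 16.

16


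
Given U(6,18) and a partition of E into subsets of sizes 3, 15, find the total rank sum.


r(Ai) = min(|Ai|, 6) for each part.
Sum = min(3,6) + min(15,6)
    = 3 + 6
    = 9.

9


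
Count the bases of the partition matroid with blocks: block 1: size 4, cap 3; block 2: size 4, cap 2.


A basis picks exactly ci elements from block i.
Number of bases = product of C(|Si|, ci).
= C(4,3) * C(4,2)
= 4 * 6
= 24.

24


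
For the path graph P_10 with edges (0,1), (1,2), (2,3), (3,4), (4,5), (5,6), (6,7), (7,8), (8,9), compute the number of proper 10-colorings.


P(P_10, k) = k * (k-1)^(9).
P(10) = 10 * 9^9 = 10 * 387420489 = 3874204890.

3874204890


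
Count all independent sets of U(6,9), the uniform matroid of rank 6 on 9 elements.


Independent sets of U(6,9) are all subsets of size <= 6.
Count = (9 choose 0) + (9 choose 1) + (9 choose 2) + (9 choose 3) + (9 choose 4) + (9 choose 5) + (9 choose 6)
     = 1 + 9 + 36 + 84 + 126 + 126 + 84
     = 466.

466


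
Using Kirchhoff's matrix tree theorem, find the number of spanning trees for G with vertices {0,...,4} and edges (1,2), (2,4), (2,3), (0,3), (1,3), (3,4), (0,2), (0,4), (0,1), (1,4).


By Kirchhoff's matrix tree theorem, the number of spanning trees equals
the determinant of any cofactor of the Laplacian matrix L.
G has 5 vertices and 10 edges.
Computing the (4 x 4) cofactor determinant gives 125.

125


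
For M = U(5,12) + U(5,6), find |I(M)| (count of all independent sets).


For a direct sum, |I(M1+M2)| = |I(M1)| * |I(M2)|.
|I(U(5,12))| = sum C(12,k) for k=0..5 = 1586.
|I(U(5,6))| = sum C(6,k) for k=0..5 = 63.
Total = 1586 * 63 = 99918.

99918


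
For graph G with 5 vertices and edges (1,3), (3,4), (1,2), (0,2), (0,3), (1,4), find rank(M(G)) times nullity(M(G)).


r(M) = |V| - c = 5 - 1 = 4.
nullity = |E| - r(M) = 6 - 4 = 2.
Product = 4 * 2 = 8.

8


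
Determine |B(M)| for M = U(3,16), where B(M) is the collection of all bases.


Bases of U(3,16) are all 3-element subsets of the 16-element ground set.
Number of bases = C(16,3).
C(16,3) = (16 * 15 * 14) / (1 * 2 * 3) = 560.

560


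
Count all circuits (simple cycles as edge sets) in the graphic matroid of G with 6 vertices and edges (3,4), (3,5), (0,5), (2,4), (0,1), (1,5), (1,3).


A circuit in a graphic matroid = edge set of a simple cycle.
G has 6 vertices and 7 edges.
Enumerating all minimal edge subsets forming cycles...
Total circuits found: 3.

3


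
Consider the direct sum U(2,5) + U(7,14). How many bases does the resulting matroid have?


Bases of a direct sum M1 + M2: |B| = |B(M1)| * |B(M2)|.
|B(U(2,5))| = C(5,2) = 10.
|B(U(7,14))| = C(14,7) = 3432.
Total bases = 10 * 3432 = 34320.

34320


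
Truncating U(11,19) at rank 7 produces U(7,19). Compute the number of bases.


Truncating U(11,19) to rank 7 gives U(7,19).
Bases of U(7,19) are all 7-element subsets of 19 elements.
Number of bases = C(19,7) = 19! / (7! * 12!) = 50388.

50388


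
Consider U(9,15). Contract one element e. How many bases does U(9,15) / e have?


Contracting e from U(9,15) gives U(8,14).
Bases of U(8,14) = C(14,8) = 3003.

3003


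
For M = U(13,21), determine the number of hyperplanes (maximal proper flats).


Hyperplanes of U(13,21) are flats of rank 12.
In a uniform matroid, these are exactly the (12)-element subsets.
Count = C(21,12) = 293930.

293930


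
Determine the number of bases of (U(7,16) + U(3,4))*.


(M1+M2)* = M1* + M2*.
M1* = U(9,16), bases: C(16,9) = 11440.
M2* = U(1,4), bases: C(4,1) = 4.
|B(M*)| = 11440 * 4 = 45760.

45760


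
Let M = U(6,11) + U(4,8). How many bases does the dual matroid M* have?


(M1+M2)* = M1* + M2*.
M1* = U(5,11), bases: C(11,5) = 462.
M2* = U(4,8), bases: C(8,4) = 70.
|B(M*)| = 462 * 70 = 32340.

32340


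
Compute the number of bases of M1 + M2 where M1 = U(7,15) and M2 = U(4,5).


Bases of a direct sum M1 + M2: |B| = |B(M1)| * |B(M2)|.
|B(U(7,15))| = C(15,7) = 6435.
|B(U(4,5))| = C(5,4) = 5.
Total bases = 6435 * 5 = 32175.

32175


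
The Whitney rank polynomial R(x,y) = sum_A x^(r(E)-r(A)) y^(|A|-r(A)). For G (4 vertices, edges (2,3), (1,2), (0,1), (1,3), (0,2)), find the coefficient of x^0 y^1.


R(x,y) = sum over A in 2^E of x^(r(E)-r(A)) * y^(|A|-r(A)).
G has 4 vertices, 5 edges. r(E) = 3.
Enumerate all 2^5 = 32 subsets.
Count subsets with r(E)-r(A)=0 and |A|-r(A)=1: 5.

5


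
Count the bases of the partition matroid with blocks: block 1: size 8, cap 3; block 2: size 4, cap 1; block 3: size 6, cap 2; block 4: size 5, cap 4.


A basis picks exactly ci elements from block i.
Number of bases = product of C(|Si|, ci).
= C(8,3) * C(4,1) * C(6,2) * C(5,4)
= 56 * 4 * 15 * 5
= 16800.

16800


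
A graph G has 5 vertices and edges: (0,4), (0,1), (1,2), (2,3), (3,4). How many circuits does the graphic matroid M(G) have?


A circuit in a graphic matroid = edge set of a simple cycle.
G has 5 vertices and 5 edges.
Enumerating all minimal edge subsets forming cycles...
Total circuits found: 1.

1


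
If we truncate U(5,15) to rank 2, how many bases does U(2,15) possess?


Truncating U(5,15) to rank 2 gives U(2,15).
Bases of U(2,15) are all 2-element subsets of 15 elements.
Number of bases = (15 choose 2) = 105.

105


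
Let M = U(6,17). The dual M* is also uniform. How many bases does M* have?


The dual of U(r,n) is U(n-r, n) = U(11,17).
Bases of U(11,17) are all (11)-element subsets.
|B(M*)| = C(17,11) = 12376.

12376


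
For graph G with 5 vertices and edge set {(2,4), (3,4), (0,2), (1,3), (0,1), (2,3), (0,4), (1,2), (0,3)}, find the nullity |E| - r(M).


Cycle rank (nullity) = |E| - r(M) = |E| - (|V| - c).
|E| = 9, |V| = 5, c = 1.
Nullity = 9 - (5 - 1) = 9 - 4 = 5.

5


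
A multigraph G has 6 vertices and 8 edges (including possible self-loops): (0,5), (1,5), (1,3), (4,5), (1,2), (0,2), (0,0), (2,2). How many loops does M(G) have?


In a graphic matroid, a loop is a self-loop edge (u,u) with rank 0.
Examining all 8 edges for self-loops...
Self-loops found: (0,0), (2,2)
Number of loops = 2.

2


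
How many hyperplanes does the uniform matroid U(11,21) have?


Hyperplanes of U(11,21) are flats of rank 10.
In a uniform matroid, these are exactly the (10)-element subsets.
Count = (21 choose 10) = 352716.

352716


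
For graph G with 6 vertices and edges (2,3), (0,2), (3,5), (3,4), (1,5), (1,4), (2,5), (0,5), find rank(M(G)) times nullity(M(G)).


r(M) = |V| - c = 6 - 1 = 5.
nullity = |E| - r(M) = 8 - 5 = 3.
Product = 5 * 3 = 15.

15


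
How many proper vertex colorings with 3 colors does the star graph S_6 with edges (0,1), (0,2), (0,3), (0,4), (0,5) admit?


P(tree, k) = k * (k-1)^(5) for any tree on 6 vertices.
P(3) = 3 * 2^5 = 3 * 32 = 96.

96


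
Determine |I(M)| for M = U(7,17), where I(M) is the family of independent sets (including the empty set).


Independent sets of U(7,17) are all subsets of size <= 7.
Count = (17 choose 0) + (17 choose 1) + (17 choose 2) + (17 choose 3) + (17 choose 4) + (17 choose 5) + (17 choose 6) + (17 choose 7)
     = 1 + 17 + 136 + 680 + 2380 + 6188 + 12376 + 19448
     = 41226.

41226


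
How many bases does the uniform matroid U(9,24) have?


Bases of U(9,24) are all 9-element subsets of the 24-element ground set.
Number of bases = C(24,9).
(24 choose 9) = 1307504.

1307504


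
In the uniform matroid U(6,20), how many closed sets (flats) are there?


Flats of U(6,20): every subset of size < 6 is a flat, plus E itself.
Count = C(20,0) + C(20,1) + C(20,2) + C(20,3) + C(20,4) + C(20,5) + 1
     = 1 + 20 + 190 + 1140 + 4845 + 15504 + 1
     = 21701.

21701


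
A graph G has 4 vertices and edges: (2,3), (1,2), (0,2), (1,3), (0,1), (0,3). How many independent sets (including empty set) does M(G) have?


An independent set in a graphic matroid is an acyclic edge subset.
G has 4 vertices and 6 edges.
Enumerate all 2^6 = 64 subsets, checking for acyclicity.
Total independent sets = 38.

38


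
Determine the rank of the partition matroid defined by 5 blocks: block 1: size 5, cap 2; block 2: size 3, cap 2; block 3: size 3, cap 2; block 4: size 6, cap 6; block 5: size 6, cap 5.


Rank of a partition matroid = sum of min(|Si|, ci) for each block.
= min(5,2) + min(3,2) + min(3,2) + min(6,6) + min(6,5)
= 2 + 2 + 2 + 6 + 5
= 17.

17


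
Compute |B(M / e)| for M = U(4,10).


Contracting e from U(4,10) gives U(3,9).
Bases of U(3,9) = (9 choose 3) = 84.

84


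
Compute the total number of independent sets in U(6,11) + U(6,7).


For a direct sum, |I(M1+M2)| = |I(M1)| * |I(M2)|.
|I(U(6,11))| = sum C(11,k) for k=0..6 = 1486.
|I(U(6,7))| = sum C(7,k) for k=0..6 = 127.
Total = 1486 * 127 = 188722.

188722


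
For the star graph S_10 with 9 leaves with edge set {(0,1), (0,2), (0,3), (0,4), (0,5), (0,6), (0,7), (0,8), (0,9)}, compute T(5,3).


A star on 10 vertices is a tree with 9 edges.
T(x,y) = x^(9) for any tree.
T(5,3) = 5^9 = 1953125.

1953125


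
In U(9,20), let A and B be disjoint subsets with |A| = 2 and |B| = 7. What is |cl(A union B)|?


|A union B| = 2 + 7 = 9 (disjoint).
In U(9,20), cl(S) = S if |S| < 9, else cl(S) = E.
Since 9 >= 9, cl(A union B) = E.
|cl(A union B)| = 20.

20


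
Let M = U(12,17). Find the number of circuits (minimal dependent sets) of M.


In U(12,17), circuits are the (13)-element subsets.
Any set of 13 elements is dependent, and removing any one element gives
an independent set of size 12, so it is a minimal dependent set.
Number of circuits = C(17,13) = 17! / (13! * 4!) = 2380.

2380


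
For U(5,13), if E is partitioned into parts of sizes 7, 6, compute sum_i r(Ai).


r(Ai) = min(|Ai|, 5) for each part.
Sum = min(7,5) + min(6,5)
    = 5 + 5
    = 10.

10


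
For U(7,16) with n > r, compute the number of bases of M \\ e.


Deleting e from U(7,16) gives U(7,15) since n > r.
Bases of U(7,15) = (15 choose 7) = 6435.

6435


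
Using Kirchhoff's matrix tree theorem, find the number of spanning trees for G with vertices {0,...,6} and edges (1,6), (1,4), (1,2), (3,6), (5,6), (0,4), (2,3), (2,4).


By Kirchhoff's matrix tree theorem, the number of spanning trees equals
the determinant of any cofactor of the Laplacian matrix L.
G has 7 vertices and 8 edges.
Computing the (6 x 6) cofactor determinant gives 11.

11


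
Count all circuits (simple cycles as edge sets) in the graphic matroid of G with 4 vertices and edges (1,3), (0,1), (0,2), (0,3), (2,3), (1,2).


A circuit in a graphic matroid = edge set of a simple cycle.
G has 4 vertices and 6 edges.
Enumerating all minimal edge subsets forming cycles...
Total circuits found: 7.

7


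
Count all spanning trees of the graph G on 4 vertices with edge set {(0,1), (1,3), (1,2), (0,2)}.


By Kirchhoff's matrix tree theorem, the number of spanning trees equals
the determinant of any cofactor of the Laplacian matrix L.
G has 4 vertices and 4 edges.
Computing the (3 x 3) cofactor determinant gives 3.

3


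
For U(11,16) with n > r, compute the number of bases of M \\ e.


Deleting e from U(11,16) gives U(11,15) since n > r.
Bases of U(11,15) = C(15,11) = 1365.

1365


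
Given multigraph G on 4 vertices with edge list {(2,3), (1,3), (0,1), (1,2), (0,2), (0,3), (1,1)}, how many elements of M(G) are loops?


In a graphic matroid, a loop is a self-loop edge (u,u) with rank 0.
Examining all 7 edges for self-loops...
Self-loops found: (1,1)
Number of loops = 1.

1


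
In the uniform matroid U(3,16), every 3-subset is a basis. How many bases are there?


Bases of U(3,16) are all 3-element subsets of the 16-element ground set.
Number of bases = C(16,3).
(16 choose 3) = 560.

560


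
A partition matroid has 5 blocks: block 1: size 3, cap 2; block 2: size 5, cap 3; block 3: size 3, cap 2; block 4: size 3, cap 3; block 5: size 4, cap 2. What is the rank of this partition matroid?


Rank of a partition matroid = sum of min(|Si|, ci) for each block.
= min(3,2) + min(5,3) + min(3,2) + min(3,3) + min(4,2)
= 2 + 3 + 2 + 3 + 2
= 12.

12


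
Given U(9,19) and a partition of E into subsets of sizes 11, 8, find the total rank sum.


r(Ai) = min(|Ai|, 9) for each part.
Sum = min(11,9) + min(8,9)
    = 9 + 8
    = 17.

17


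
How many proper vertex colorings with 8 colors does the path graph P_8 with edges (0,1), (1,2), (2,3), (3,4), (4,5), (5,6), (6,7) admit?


P(P_8, k) = k * (k-1)^(7).
P(8) = 8 * 7^7 = 8 * 823543 = 6588344.

6588344


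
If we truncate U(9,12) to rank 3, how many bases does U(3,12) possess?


Truncating U(9,12) to rank 3 gives U(3,12).
Bases of U(3,12) are all 3-element subsets of 12 elements.
Number of bases = C(12,3) = 12! / (3! * 9!) = 220.

220


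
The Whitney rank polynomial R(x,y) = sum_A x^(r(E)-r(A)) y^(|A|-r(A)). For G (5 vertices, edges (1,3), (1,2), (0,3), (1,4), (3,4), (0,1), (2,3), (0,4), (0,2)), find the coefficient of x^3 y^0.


R(x,y) = sum over A in 2^E of x^(r(E)-r(A)) * y^(|A|-r(A)).
G has 5 vertices, 9 edges. r(E) = 4.
Enumerate all 2^9 = 512 subsets.
Count subsets with r(E)-r(A)=3 and |A|-r(A)=0: 9.

9


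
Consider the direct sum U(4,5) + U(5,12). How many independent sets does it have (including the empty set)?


For a direct sum, |I(M1+M2)| = |I(M1)| * |I(M2)|.
|I(U(4,5))| = sum C(5,k) for k=0..4 = 31.
|I(U(5,12))| = sum C(12,k) for k=0..5 = 1586.
Total = 31 * 1586 = 49166.

49166


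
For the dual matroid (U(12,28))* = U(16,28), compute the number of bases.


The dual of U(r,n) is U(n-r, n) = U(16,28).
Bases of U(16,28) are all (16)-element subsets.
|B(M*)| = C(28,16) = 30421755.

30421755


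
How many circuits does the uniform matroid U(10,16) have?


In U(10,16), circuits are the (11)-element subsets.
Any set of 11 elements is dependent, and removing any one element gives
an independent set of size 10, so it is a minimal dependent set.
Number of circuits = C(16,11) = 16! / (11! * 5!) = 4368.

4368


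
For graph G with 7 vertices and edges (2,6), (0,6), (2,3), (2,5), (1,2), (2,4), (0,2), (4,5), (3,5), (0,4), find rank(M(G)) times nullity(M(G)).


r(M) = |V| - c = 7 - 1 = 6.
nullity = |E| - r(M) = 10 - 6 = 4.
Product = 6 * 4 = 24.

24


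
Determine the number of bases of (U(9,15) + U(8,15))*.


(M1+M2)* = M1* + M2*.
M1* = U(6,15), bases: C(15,6) = 5005.
M2* = U(7,15), bases: C(15,7) = 6435.
|B(M*)| = 5005 * 6435 = 32207175.

32207175


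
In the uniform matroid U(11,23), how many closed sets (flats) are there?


Flats of U(11,23): every subset of size < 11 is a flat, plus E itself.
Count = C(23,0) + C(23,1) + C(23,2) + C(23,3) + C(23,4) + C(23,5) + C(23,6) + C(23,7) + C(23,8) + C(23,9) + C(23,10) + 1
     = 1 + 23 + 253 + 1771 + 8855 + 33649 + 100947 + 245157 + 490314 + 817190 + 1144066 + 1
     = 2842227.

2842227


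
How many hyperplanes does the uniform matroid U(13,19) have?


Hyperplanes of U(13,19) are flats of rank 12.
In a uniform matroid, these are exactly the (12)-element subsets.
Count = C(19,12) = 19! / (12! * 7!) = 50388.

50388


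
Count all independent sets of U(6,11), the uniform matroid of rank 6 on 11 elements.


Independent sets of U(6,11) are all subsets of size <= 6.
Count = C(11,0) + C(11,1) + C(11,2) + C(11,3) + C(11,4) + C(11,5) + C(11,6)
     = 1 + 11 + 55 + 165 + 330 + 462 + 462
     = 1486.

1486


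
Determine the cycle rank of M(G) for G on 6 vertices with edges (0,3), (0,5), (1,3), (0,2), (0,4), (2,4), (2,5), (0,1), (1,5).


Cycle rank (nullity) = |E| - r(M) = |E| - (|V| - c).
|E| = 9, |V| = 6, c = 1.
Nullity = 9 - (6 - 1) = 9 - 5 = 4.

4


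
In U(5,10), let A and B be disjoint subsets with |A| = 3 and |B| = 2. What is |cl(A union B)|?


|A union B| = 3 + 2 = 5 (disjoint).
In U(5,10), cl(S) = S if |S| < 5, else cl(S) = E.
Since 5 >= 5, cl(A union B) = E.
|cl(A union B)| = 10.

10


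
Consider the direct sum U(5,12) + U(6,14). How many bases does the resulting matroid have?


Bases of a direct sum M1 + M2: |B| = |B(M1)| * |B(M2)|.
|B(U(5,12))| = C(12,5) = 792.
|B(U(6,14))| = C(14,6) = 3003.
Total bases = 792 * 3003 = 2378376.

2378376


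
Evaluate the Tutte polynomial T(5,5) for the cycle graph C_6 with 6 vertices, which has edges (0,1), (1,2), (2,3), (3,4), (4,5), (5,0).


T(C_6; x,y) = x + x^2 + ... + x^(5) + y.
T(5,5) = 5^1 + 5^2 + 5^3 + 5^4 + 5^5 + 5
= 5 + 25 + 125 + 625 + 3125 + 5
= 3910.

3910


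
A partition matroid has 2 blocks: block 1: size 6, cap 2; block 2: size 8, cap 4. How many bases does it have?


A basis picks exactly ci elements from block i.
Number of bases = product of C(|Si|, ci).
= C(6,2) * C(8,4)
= 15 * 70
= 1050.

1050


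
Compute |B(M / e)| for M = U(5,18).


Contracting e from U(5,18) gives U(4,17).
Bases of U(4,17) = C(17,4) = (17 * 16 * 15 * 14) / (1 * 2 * 3 * 4) = 2380.

2380


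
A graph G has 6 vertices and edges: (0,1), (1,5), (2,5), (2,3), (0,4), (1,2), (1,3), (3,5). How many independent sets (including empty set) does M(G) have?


An independent set in a graphic matroid is an acyclic edge subset.
G has 6 vertices and 8 edges.
Enumerate all 2^8 = 256 subsets, checking for acyclicity.
Total independent sets = 152.

152


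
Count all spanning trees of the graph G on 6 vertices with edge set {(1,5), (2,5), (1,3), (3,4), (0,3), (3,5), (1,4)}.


By Kirchhoff's matrix tree theorem, the number of spanning trees equals
the determinant of any cofactor of the Laplacian matrix L.
G has 6 vertices and 7 edges.
Computing the (5 x 5) cofactor determinant gives 8.

8


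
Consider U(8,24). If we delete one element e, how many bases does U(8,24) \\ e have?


Deleting e from U(8,24) gives U(8,23) since n > r.
Bases of U(8,23) = C(23,8) = 490314.

490314


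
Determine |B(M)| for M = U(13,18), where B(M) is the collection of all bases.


Bases of U(13,18) are all 13-element subsets of the 18-element ground set.
Number of bases = C(18,13).
C(18,13) = 8568.

8568


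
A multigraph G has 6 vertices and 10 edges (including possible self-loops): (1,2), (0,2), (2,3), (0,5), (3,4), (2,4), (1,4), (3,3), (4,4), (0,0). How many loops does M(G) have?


In a graphic matroid, a loop is a self-loop edge (u,u) with rank 0.
Examining all 10 edges for self-loops...
Self-loops found: (3,3), (4,4), (0,0)
Number of loops = 3.

3


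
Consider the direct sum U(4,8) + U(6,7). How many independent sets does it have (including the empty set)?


For a direct sum, |I(M1+M2)| = |I(M1)| * |I(M2)|.
|I(U(4,8))| = sum C(8,k) for k=0..4 = 163.
|I(U(6,7))| = sum C(7,k) for k=0..6 = 127.
Total = 163 * 127 = 20701.

20701


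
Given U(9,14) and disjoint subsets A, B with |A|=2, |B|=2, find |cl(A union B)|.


|A union B| = 2 + 2 = 4 (disjoint).
In U(9,14), cl(S) = S if |S| < 9, else cl(S) = E.
Since 4 < 9, cl(A union B) = A union B.
|cl(A union B)| = 4.

4


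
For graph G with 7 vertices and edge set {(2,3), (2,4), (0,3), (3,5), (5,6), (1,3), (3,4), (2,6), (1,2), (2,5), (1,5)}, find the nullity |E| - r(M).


Cycle rank (nullity) = |E| - r(M) = |E| - (|V| - c).
|E| = 11, |V| = 7, c = 1.
Nullity = 11 - (7 - 1) = 11 - 6 = 5.

5


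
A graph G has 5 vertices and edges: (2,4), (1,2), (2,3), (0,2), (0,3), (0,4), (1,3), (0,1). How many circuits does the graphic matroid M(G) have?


A circuit in a graphic matroid = edge set of a simple cycle.
G has 5 vertices and 8 edges.
Enumerating all minimal edge subsets forming cycles...
Total circuits found: 12.

12


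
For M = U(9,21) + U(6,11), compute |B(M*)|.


(M1+M2)* = M1* + M2*.
M1* = U(12,21), bases: C(21,12) = 293930.
M2* = U(5,11), bases: C(11,5) = 462.
|B(M*)| = 293930 * 462 = 135795660.

135795660


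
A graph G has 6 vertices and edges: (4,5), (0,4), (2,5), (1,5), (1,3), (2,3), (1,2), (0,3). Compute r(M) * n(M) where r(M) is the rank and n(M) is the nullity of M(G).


r(M) = |V| - c = 6 - 1 = 5.
nullity = |E| - r(M) = 8 - 5 = 3.
Product = 5 * 3 = 15.

15


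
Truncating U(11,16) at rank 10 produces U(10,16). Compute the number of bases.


Truncating U(11,16) to rank 10 gives U(10,16).
Bases of U(10,16) are all 10-element subsets of 16 elements.
Number of bases = C(16,10) = 16! / (10! * 6!) = 8008.

8008


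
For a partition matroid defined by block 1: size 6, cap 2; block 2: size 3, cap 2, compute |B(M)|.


A basis picks exactly ci elements from block i.
Number of bases = product of C(|Si|, ci).
= C(6,2) * C(3,2)
= 15 * 3
= 45.

45


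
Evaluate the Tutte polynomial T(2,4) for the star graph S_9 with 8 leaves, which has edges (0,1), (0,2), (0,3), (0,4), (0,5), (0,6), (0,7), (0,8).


A star on 9 vertices is a tree with 8 edges.
T(x,y) = x^(8) for any tree.
T(2,4) = 2^8 = 256.

256


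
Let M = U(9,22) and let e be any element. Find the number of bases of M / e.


Contracting e from U(9,22) gives U(8,21).
Bases of U(8,21) = C(21,8) = 21! / (8! * 13!) = 203490.

203490


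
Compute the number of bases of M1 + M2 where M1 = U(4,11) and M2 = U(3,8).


Bases of a direct sum M1 + M2: |B| = |B(M1)| * |B(M2)|.
|B(U(4,11))| = C(11,4) = 330.
|B(U(3,8))| = C(8,3) = 56.
Total bases = 330 * 56 = 18480.

18480


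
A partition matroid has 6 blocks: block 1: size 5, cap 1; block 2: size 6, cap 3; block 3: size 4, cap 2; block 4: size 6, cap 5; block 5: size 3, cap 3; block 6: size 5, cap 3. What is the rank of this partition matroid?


Rank of a partition matroid = sum of min(|Si|, ci) for each block.
= min(5,1) + min(6,3) + min(4,2) + min(6,5) + min(3,3) + min(5,3)
= 1 + 3 + 2 + 5 + 3 + 3
= 17.

17


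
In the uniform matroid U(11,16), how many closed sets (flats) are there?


Flats of U(11,16): every subset of size < 11 is a flat, plus E itself.
Count = (16 choose 0) + (16 choose 1) + (16 choose 2) + (16 choose 3) + (16 choose 4) + (16 choose 5) + (16 choose 6) + (16 choose 7) + (16 choose 8) + (16 choose 9) + (16 choose 10) + 1
     = 1 + 16 + 120 + 560 + 1820 + 4368 + 8008 + 11440 + 12870 + 11440 + 8008 + 1
     = 58652.

58652


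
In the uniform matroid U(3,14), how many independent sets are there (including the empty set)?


Independent sets of U(3,14) are all subsets of size <= 3.
Count = C(14,0) + C(14,1) + C(14,2) + C(14,3)
     = 1 + 14 + 91 + 364
     = 470.

470


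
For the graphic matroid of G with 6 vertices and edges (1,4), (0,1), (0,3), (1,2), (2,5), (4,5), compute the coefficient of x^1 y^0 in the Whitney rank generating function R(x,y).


R(x,y) = sum over A in 2^E of x^(r(E)-r(A)) * y^(|A|-r(A)).
G has 6 vertices, 6 edges. r(E) = 5.
Enumerate all 2^6 = 64 subsets.
Count subsets with r(E)-r(A)=1 and |A|-r(A)=0: 14.

14


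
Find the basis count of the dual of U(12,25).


The dual of U(r,n) is U(n-r, n) = U(13,25).
Bases of U(13,25) are all (13)-element subsets.
|B(M*)| = C(25,13) = 25! / (13! * 12!) = 5200300.

5200300


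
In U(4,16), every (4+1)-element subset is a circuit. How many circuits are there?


In U(4,16), circuits are the (5)-element subsets.
Any set of 5 elements is dependent, and removing any one element gives
an independent set of size 4, so it is a minimal dependent set.
Number of circuits = C(16,5) = 16! / (5! * 11!) = 4368.

4368


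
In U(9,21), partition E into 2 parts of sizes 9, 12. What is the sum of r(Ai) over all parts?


r(Ai) = min(|Ai|, 9) for each part.
Sum = min(9,9) + min(12,9)
    = 9 + 9
    = 18.

18


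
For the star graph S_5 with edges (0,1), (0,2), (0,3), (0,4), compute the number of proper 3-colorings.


P(tree, k) = k * (k-1)^(4) for any tree on 5 vertices.
P(3) = 3 * 2^4 = 3 * 16 = 48.

48


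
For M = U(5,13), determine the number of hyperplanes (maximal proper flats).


Hyperplanes of U(5,13) are flats of rank 4.
In a uniform matroid, these are exactly the (4)-element subsets.
Count = C(13,4) = (13 * 12 * 11 * 10) / (1 * 2 * 3 * 4) = 715.

715


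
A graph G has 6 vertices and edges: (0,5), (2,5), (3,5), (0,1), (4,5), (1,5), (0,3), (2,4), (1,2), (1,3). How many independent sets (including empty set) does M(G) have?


An independent set in a graphic matroid is an acyclic edge subset.
G has 6 vertices and 10 edges.
Enumerate all 2^10 = 1024 subsets, checking for acyclicity.
Total independent sets = 436.

436


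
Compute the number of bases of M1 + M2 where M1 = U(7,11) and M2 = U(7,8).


Bases of a direct sum M1 + M2: |B| = |B(M1)| * |B(M2)|.
|B(U(7,11))| = C(11,7) = 330.
|B(U(7,8))| = C(8,7) = 8.
Total bases = 330 * 8 = 2640.

2640


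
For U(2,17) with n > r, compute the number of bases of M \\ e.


Deleting e from U(2,17) gives U(2,16) since n > r.
Bases of U(2,16) = (16 choose 2) = 120.

120


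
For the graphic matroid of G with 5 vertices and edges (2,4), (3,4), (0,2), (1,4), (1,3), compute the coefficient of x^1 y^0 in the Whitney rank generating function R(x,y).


R(x,y) = sum over A in 2^E of x^(r(E)-r(A)) * y^(|A|-r(A)).
G has 5 vertices, 5 edges. r(E) = 4.
Enumerate all 2^5 = 32 subsets.
Count subsets with r(E)-r(A)=1 and |A|-r(A)=0: 9.

9


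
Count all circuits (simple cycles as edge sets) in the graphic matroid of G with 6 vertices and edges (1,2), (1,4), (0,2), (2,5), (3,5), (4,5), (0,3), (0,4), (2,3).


A circuit in a graphic matroid = edge set of a simple cycle.
G has 6 vertices and 9 edges.
Enumerating all minimal edge subsets forming cycles...
Total circuits found: 13.

13


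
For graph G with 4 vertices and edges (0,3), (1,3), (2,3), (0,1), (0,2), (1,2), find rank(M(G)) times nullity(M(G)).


r(M) = |V| - c = 4 - 1 = 3.
nullity = |E| - r(M) = 6 - 3 = 3.
Product = 3 * 3 = 9.

9


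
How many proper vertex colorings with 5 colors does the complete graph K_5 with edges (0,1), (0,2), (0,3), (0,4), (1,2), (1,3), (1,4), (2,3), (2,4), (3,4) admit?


P(K_5, k) = k(k-1)(k-2)...(k-4).
P(5) = (5) * (4) * (3) * (2) * (1) = 120.

120


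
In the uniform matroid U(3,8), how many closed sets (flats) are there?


Flats of U(3,8): every subset of size < 3 is a flat, plus E itself.
Count = C(8,0) + C(8,1) + C(8,2) + 1
     = 1 + 8 + 28 + 1
     = 38.

38


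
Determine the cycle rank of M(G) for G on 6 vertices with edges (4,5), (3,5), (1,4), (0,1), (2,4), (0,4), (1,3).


Cycle rank (nullity) = |E| - r(M) = |E| - (|V| - c).
|E| = 7, |V| = 6, c = 1.
Nullity = 7 - (6 - 1) = 7 - 5 = 2.

2


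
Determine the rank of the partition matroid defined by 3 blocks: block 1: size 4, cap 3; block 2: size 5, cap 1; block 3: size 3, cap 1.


Rank of a partition matroid = sum of min(|Si|, ci) for each block.
= min(4,3) + min(5,1) + min(3,1)
= 3 + 1 + 1
= 5.

5


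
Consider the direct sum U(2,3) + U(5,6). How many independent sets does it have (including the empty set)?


For a direct sum, |I(M1+M2)| = |I(M1)| * |I(M2)|.
|I(U(2,3))| = sum C(3,k) for k=0..2 = 7.
|I(U(5,6))| = sum C(6,k) for k=0..5 = 63.
Total = 7 * 63 = 441.

441


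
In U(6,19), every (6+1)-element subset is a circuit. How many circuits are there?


In U(6,19), circuits are the (7)-element subsets.
Any set of 7 elements is dependent, and removing any one element gives
an independent set of size 6, so it is a minimal dependent set.
Number of circuits = C(19,7) = 50388.

50388


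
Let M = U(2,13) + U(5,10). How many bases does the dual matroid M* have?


(M1+M2)* = M1* + M2*.
M1* = U(11,13), bases: C(13,11) = 78.
M2* = U(5,10), bases: C(10,5) = 252.
|B(M*)| = 78 * 252 = 19656.

19656


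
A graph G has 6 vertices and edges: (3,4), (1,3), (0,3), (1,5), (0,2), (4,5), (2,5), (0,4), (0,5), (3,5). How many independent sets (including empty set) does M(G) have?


An independent set in a graphic matroid is an acyclic edge subset.
G has 6 vertices and 10 edges.
Enumerate all 2^10 = 1024 subsets, checking for acyclicity.
Total independent sets = 430.

430


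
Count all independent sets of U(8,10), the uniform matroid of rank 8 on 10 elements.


Independent sets of U(8,10) are all subsets of size <= 8.
Count = (10 choose 0) + (10 choose 1) + (10 choose 2) + (10 choose 3) + (10 choose 4) + (10 choose 5) + (10 choose 6) + (10 choose 7) + (10 choose 8)
     = 1 + 10 + 45 + 120 + 210 + 252 + 210 + 120 + 45
     = 1013.

1013


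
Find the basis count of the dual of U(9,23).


The dual of U(r,n) is U(n-r, n) = U(14,23).
Bases of U(14,23) are all (14)-element subsets.
|B(M*)| = (23 choose 14) = 817190.

817190


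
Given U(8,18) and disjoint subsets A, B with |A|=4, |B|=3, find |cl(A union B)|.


|A union B| = 4 + 3 = 7 (disjoint).
In U(8,18), cl(S) = S if |S| < 8, else cl(S) = E.
Since 7 < 8, cl(A union B) = A union B.
|cl(A union B)| = 7.

7


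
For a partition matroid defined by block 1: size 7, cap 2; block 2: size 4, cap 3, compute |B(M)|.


A basis picks exactly ci elements from block i.
Number of bases = product of C(|Si|, ci).
= C(7,2) * C(4,3)
= 21 * 4
= 84.

84


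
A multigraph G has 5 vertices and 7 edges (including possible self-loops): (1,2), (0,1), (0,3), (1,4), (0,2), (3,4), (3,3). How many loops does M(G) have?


In a graphic matroid, a loop is a self-loop edge (u,u) with rank 0.
Examining all 7 edges for self-loops...
Self-loops found: (3,3)
Number of loops = 1.

1


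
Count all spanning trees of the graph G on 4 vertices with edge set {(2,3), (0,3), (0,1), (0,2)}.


By Kirchhoff's matrix tree theorem, the number of spanning trees equals
the determinant of any cofactor of the Laplacian matrix L.
G has 4 vertices and 4 edges.
Computing the (3 x 3) cofactor determinant gives 3.

3


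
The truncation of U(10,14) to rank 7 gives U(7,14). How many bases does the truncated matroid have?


Truncating U(10,14) to rank 7 gives U(7,14).
Bases of U(7,14) are all 7-element subsets of 14 elements.
Number of bases = C(14,7) = 3432.

3432


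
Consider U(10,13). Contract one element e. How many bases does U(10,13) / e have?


Contracting e from U(10,13) gives U(9,12).
Bases of U(9,12) = C(12,9) = 220.

220


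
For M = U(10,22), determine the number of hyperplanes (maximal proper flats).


Hyperplanes of U(10,22) are flats of rank 9.
In a uniform matroid, these are exactly the (9)-element subsets.
Count = (22 choose 9) = 497420.

497420


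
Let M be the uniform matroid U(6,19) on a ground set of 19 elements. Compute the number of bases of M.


Bases of U(6,19) are all 6-element subsets of the 19-element ground set.
Number of bases = C(19,6).
C(19,6) = 19! / (6! * 13!) = 27132.

27132


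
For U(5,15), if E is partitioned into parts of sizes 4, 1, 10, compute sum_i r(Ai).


r(Ai) = min(|Ai|, 5) for each part.
Sum = min(4,5) + min(1,5) + min(10,5)
    = 4 + 1 + 5
    = 10.

10


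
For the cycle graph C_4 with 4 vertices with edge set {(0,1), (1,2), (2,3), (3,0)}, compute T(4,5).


T(C_4; x,y) = x + x^2 + ... + x^(3) + y.
T(4,5) = 4^1 + 4^2 + 4^3 + 5
= 4 + 16 + 64 + 5
= 89.

89


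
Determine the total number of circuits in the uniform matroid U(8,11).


In U(8,11), circuits are the (9)-element subsets.
Any set of 9 elements is dependent, and removing any one element gives
an independent set of size 8, so it is a minimal dependent set.
Number of circuits = C(11,9) = 55.

55


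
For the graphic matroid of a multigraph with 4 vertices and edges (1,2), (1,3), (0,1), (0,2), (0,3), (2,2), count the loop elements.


In a graphic matroid, a loop is a self-loop edge (u,u) with rank 0.
Examining all 6 edges for self-loops...
Self-loops found: (2,2)
Number of loops = 1.

1


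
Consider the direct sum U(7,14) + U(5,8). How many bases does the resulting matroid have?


Bases of a direct sum M1 + M2: |B| = |B(M1)| * |B(M2)|.
|B(U(7,14))| = C(14,7) = 3432.
|B(U(5,8))| = C(8,5) = 56.
Total bases = 3432 * 56 = 192192.

192192


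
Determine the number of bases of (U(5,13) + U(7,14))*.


(M1+M2)* = M1* + M2*.
M1* = U(8,13), bases: C(13,8) = 1287.
M2* = U(7,14), bases: C(14,7) = 3432.
|B(M*)| = 1287 * 3432 = 4416984.

4416984


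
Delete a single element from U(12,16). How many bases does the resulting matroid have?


Deleting e from U(12,16) gives U(12,15) since n > r.
Bases of U(12,15) = C(15,12) = 15! / (12! * 3!) = 455.

455


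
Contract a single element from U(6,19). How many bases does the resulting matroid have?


Contracting e from U(6,19) gives U(5,18).
Bases of U(5,18) = C(18,5) = 8568.

8568


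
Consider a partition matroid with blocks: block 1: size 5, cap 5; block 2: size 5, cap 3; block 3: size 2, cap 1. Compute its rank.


Rank of a partition matroid = sum of min(|Si|, ci) for each block.
= min(5,5) + min(5,3) + min(2,1)
= 5 + 3 + 1
= 9.

9


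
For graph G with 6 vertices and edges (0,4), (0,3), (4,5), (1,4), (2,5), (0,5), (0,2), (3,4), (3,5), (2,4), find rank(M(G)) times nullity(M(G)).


r(M) = |V| - c = 6 - 1 = 5.
nullity = |E| - r(M) = 10 - 5 = 5.
Product = 5 * 5 = 25.

25


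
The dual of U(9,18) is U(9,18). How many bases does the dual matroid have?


The dual of U(r,n) is U(n-r, n) = U(9,18).
Bases of U(9,18) are all (9)-element subsets.
|B(M*)| = (18 choose 9) = 48620.

48620


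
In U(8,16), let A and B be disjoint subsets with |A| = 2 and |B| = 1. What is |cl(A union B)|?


|A union B| = 2 + 1 = 3 (disjoint).
In U(8,16), cl(S) = S if |S| < 8, else cl(S) = E.
Since 3 < 8, cl(A union B) = A union B.
|cl(A union B)| = 3.

3


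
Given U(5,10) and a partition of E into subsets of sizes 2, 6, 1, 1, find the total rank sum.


r(Ai) = min(|Ai|, 5) for each part.
Sum = min(2,5) + min(6,5) + min(1,5) + min(1,5)
    = 2 + 5 + 1 + 1
    = 9.

9


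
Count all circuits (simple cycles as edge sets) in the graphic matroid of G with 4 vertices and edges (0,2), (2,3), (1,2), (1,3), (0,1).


A circuit in a graphic matroid = edge set of a simple cycle.
G has 4 vertices and 5 edges.
Enumerating all minimal edge subsets forming cycles...
Total circuits found: 3.

3


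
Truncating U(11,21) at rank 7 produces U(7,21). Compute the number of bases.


Truncating U(11,21) to rank 7 gives U(7,21).
Bases of U(7,21) are all 7-element subsets of 21 elements.
Number of bases = (21 choose 7) = 116280.

116280


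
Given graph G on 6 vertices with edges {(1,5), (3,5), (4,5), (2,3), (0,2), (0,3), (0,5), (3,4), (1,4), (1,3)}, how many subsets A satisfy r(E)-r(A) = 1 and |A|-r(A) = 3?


R(x,y) = sum over A in 2^E of x^(r(E)-r(A)) * y^(|A|-r(A)).
G has 6 vertices, 10 edges. r(E) = 5.
Enumerate all 2^10 = 1024 subsets.
Count subsets with r(E)-r(A)=1 and |A|-r(A)=3: 12.

12
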